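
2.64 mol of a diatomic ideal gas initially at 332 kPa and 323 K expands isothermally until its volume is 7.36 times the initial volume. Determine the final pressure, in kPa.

45.1 kPa

V₁ = nRT₁/P₁ = 2.64×8.314×323/332 = 21.4 L.
Isothermal: T stays 323 K; PV = const ⇒ V₂ = 157 L, P₂ = 45.1 kPa.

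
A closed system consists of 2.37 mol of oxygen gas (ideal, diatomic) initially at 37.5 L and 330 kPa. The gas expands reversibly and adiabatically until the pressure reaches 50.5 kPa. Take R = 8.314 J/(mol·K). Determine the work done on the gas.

-12800 J

T₁ = P₁V₁/(nR) = 330×37.5/(2.37×8.314) = 628 K.
Adiabatic: T₂/T₁ = (P₂/P₁)^((γ−1)/γ) ⇒ T₂ = 628×(0.153)^0.286 = 367 K; V₂ = 143 L.
ΔU = nCvΔT = 2.37×20.8×(367−628) = -12800 J.
Q = 0 for an adiabatic process, so W = −ΔU = 12800 J.
Work done on the gas = −W_by = -12800 J.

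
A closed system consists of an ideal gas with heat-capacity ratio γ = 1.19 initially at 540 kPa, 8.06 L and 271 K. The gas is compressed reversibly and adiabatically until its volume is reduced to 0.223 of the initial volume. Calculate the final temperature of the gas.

Adiabatic: TV^(γ−1) = const ⇒ T₂ = 271×(4.48)^0.190 = 360 K; PV^γ = const ⇒ P₂ = 3220 kPa.

360 K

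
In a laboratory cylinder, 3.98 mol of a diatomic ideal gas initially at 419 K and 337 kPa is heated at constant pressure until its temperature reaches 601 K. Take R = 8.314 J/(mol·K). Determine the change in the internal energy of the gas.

15100 J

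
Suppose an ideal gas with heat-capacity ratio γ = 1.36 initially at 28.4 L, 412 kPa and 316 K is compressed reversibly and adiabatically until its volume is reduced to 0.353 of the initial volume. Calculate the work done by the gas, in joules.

-14800 J

n = P₁V₁/(RT₁) = 412×28.4/(8.314×316) = 4.45 mol.
Adiabatic: TV^(γ−1) = const ⇒ T₂ = 316×(2.83)^0.360 = 460 K; PV^γ = const ⇒ P₂ = 1700 kPa.
ΔU = nCvΔT = 4.45×23.1×(460−316) = 14800 J.
Q = 0 for an adiabatic process, so W = −ΔU = -14800 J.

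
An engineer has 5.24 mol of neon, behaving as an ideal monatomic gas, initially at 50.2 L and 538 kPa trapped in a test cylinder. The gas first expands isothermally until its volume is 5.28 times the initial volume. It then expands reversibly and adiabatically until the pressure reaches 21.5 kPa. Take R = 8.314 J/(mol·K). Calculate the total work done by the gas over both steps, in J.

T₁ = P₁V₁/(nR) = 538×50.2/(5.24×8.314) = 620 K.
Step 1 — Isothermal: T stays 620 K; PV = const ⇒ V₂ = 265 L, P₂ = 102 kPa.
ΔU = 0 (ideal gas, T constant).
W = nRT ln(V₂/V₁) = 5.24×8.314×620×ln(5.28) = 44900 J.
Q = ΔU + W = 44900 J.
State after step 1: P = 102 kPa, V = 265 L, T = 620 K.
Step 2 — Adiabatic: T₂/T₁ = (P₂/P₁)^((γ−1)/γ) ⇒ T₂ = 620×(0.211)^0.400 = 333 K; V₂ = 674 L.
ΔU = nCvΔT = 5.24×12.5×(333−620) = -18800 J.
Q = 0 for an adiabatic process, so W = −ΔU = 18800 J.
Net over both steps: W = 63700 J, Q = 44900 J, ΔU = -18800 J.

63700 J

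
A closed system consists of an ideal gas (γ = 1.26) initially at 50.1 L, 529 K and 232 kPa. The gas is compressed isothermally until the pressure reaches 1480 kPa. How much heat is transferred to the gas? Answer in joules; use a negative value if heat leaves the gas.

-21500 J

n = P₁V₁/(RT₁) = 232×50.1/(8.314×529) = 2.64 mol.
Isothermal: T stays 529 K; PV = const ⇒ V₂ = 7.85 L, P₂ = 1480 kPa.
ΔU = 0 (ideal gas, T constant).
W = nRT ln(V₂/V₁) = 2.64×8.314×529×ln(0.157) = -21500 J.
Q = ΔU + W = -21500 J.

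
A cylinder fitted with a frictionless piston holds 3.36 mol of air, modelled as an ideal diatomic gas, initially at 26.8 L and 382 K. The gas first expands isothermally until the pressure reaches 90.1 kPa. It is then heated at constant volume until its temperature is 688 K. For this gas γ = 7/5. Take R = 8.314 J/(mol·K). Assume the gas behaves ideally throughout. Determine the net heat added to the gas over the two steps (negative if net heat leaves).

37200 J

P₁ = nRT₁/V₁ = 3.36×8.314×382/26.8 = 398 kPa.
Step 1 — Isothermal: T stays 382 K; PV = const ⇒ V₂ = 118 L, P₂ = 90.1 kPa.
ΔU = 0 (ideal gas, T constant).
W = nRT ln(V₂/V₁) = 3.36×8.314×382×ln(4.42) = 15900 J.
Q = ΔU + W = 15900 J.
State after step 1: P = 90.1 kPa, V = 118 L, T = 382 K.
Step 2 — Isochoric: V stays 118 L; P/T = const ⇒ T₂ = 688 K, P₂ = 162 kPa.
W = 0 (no volume change).
ΔU = nCvΔT = 3.36×20.8×(688−382) = 21400 J.
Q = ΔU = 21400 J.
Net over both steps: W = 15900 J, Q = 37200 J, ΔU = 21400 J.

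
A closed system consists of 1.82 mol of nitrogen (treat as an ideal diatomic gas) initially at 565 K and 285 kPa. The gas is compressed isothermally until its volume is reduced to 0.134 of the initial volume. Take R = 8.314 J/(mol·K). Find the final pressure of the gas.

V₁ = nRT₁/P₁ = 1.82×8.314×565/285 = 30.0 L.
Isothermal: T stays 565 K; PV = const ⇒ V₂ = 4.02 L, P₂ = 2130 kPa.

2130 kPa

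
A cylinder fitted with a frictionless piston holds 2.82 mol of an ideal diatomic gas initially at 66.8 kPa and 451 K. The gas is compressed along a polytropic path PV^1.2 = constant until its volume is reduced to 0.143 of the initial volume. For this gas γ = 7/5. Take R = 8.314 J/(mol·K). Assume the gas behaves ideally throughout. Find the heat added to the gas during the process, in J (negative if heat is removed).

-12600 J

V₁ = nRT₁/P₁ = 2.82×8.314×451/66.8 = 158 L.
Polytropic n=1.2: T₂ = T₁(V₁/V₂)^(n−1) = 451×(6.99)^0.20 = 665 K; P₂ = P₁(V₁/V₂)^n = 689 kPa.
W = (P₁V₁−P₂V₂)/(n−1) = (66.8×158−689×22.6)/0.20 = -25100 J.
ΔU = nCvΔT = 2.82×20.8×(665−451) = 12600 J.
Q = ΔU + W = -12600 J.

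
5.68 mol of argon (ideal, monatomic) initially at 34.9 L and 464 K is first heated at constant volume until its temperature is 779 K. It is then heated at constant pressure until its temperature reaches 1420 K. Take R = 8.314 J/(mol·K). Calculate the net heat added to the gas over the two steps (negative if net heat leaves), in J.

P₁ = nRT₁/V₁ = 5.68×8.314×464/34.9 = 628 kPa.
Step 1 — Isochoric: V stays 34.9 L; P/T = const ⇒ T₂ = 779 K, P₂ = 1050 kPa.
W = 0 (no volume change).
ΔU = nCvΔT = 5.68×12.5×(779−464) = 22300 J.
Q = ΔU = 22300 J.
State after step 1: P = 1050 kPa, V = 34.9 L, T = 779 K.
Step 2 — Isobaric: P stays 1050 kPa; V/T = const ⇒ T₂ = 1420 K, V₂ = 63.6 L.
W = PΔV = 1050×(63.6−34.9) kPa·L = 30300 J.
ΔU = nCvΔT = 5.68×12.5×(1420−779) = 45400 J.
Q = ΔU + W = nCpΔT = 75700 J.
Net over both steps: W = 30300 J, Q = 98000 J, ΔU = 67700 J.

98000 J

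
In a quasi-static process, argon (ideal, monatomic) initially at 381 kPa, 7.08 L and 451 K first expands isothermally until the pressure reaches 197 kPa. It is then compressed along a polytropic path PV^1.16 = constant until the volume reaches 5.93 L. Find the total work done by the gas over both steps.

-636 J

n = P₁V₁/(RT₁) = 381×7.08/(8.314×451) = 0.719 mol.
Step 1 — Isothermal: T stays 451 K; PV = const ⇒ V₂ = 13.7 L, P₂ = 197 kPa.
ΔU = 0 (ideal gas, T constant).
W = nRT ln(V₂/V₁) = 0.719×8.314×451×ln(1.93) = 1780 J.
Q = ΔU + W = 1780 J.
State after step 1: P = 197 kPa, V = 13.7 L, T = 451 K.
Step 2 — Polytropic n=1.16: T₂ = T₁(V₁/V₂)^(n−1) = 451×(2.31)^0.16 = 516 K; P₂ = P₁(V₁/V₂)^n = 520 kPa.
W = (P₁V₁−P₂V₂)/(n−1) = (197×13.7−520×5.93)/0.16 = -2420 J.
ΔU = nCvΔT = 0.719×12.5×(516−451) = 580 J.
Q = ΔU + W = -1840 J.
Net over both steps: W = -636 J, Q = -56.5 J, ΔU = 580 J.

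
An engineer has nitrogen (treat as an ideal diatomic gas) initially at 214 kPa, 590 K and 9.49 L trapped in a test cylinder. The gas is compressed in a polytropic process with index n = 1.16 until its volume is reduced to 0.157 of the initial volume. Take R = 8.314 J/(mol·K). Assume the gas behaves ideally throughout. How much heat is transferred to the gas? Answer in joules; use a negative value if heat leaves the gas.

-2630 J

n = P₁V₁/(RT₁) = 214×9.49/(8.314×590) = 0.414 mol.
Polytropic n=1.16: T₂ = T₁(V₁/V₂)^(n−1) = 590×(6.37)^0.16 = 793 K; P₂ = P₁(V₁/V₂)^n = 1830 kPa.
W = (P₁V₁−P₂V₂)/(n−1) = (214×9.49−1830×1.49)/0.16 = -4380 J.
ΔU = nCvΔT = 0.414×20.8×(793−590) = 1750 J.
Q = ΔU + W = -2630 J.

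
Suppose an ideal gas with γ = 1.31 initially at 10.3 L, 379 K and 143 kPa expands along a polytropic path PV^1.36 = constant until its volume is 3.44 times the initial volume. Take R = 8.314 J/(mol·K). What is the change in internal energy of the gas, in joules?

n = P₁V₁/(RT₁) = 143×10.3/(8.314×379) = 0.467 mol.
Polytropic n=1.36: T₂ = T₁(V₁/V₂)^(n−1) = 379×(0.291)^0.36 = 243 K; P₂ = P₁(V₁/V₂)^n = 26.6 kPa.
For an ideal gas ΔU = nCvΔT with Cv = R/(γ−1) = 26.8 J/(mol·K).
ΔU = 0.467×26.8×(243−379) = -1710 J.

-1710 J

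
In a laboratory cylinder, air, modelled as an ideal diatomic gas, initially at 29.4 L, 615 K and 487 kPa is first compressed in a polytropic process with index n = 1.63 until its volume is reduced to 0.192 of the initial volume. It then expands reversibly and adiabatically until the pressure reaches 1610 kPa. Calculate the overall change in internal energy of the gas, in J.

n = P₁V₁/(RT₁) = 487×29.4/(8.314×615) = 2.80 mol.
Step 1 — Polytropic n=1.63: T₂ = T₁(V₁/V₂)^(n−1) = 615×(5.21)^0.63 = 1740 K; P₂ = P₁(V₁/V₂)^n = 7170 kPa.
W = (P₁V₁−P₂V₂)/(n−1) = (487×29.4−7170×5.64)/0.63 = -41600 J.
ΔU = nCvΔT = 2.80×20.8×(1740−615) = 65400 J.
Q = ΔU + W = 23900 J.
State after step 1: P = 7170 kPa, V = 5.64 L, T = 1740 K.
Step 2 — Adiabatic: T₂/T₁ = (P₂/P₁)^((γ−1)/γ) ⇒ T₂ = 1740×(0.224)^0.286 = 1130 K; V₂ = 16.4 L.
ΔU = nCvΔT = 2.80×20.8×(1130−1740) = -35200 J.
Q = 0 for an adiabatic process, so W = −ΔU = 35200 J.
Net over both steps: W = -6370 J, Q = 23900 J, ΔU = 30300 J.

30300 J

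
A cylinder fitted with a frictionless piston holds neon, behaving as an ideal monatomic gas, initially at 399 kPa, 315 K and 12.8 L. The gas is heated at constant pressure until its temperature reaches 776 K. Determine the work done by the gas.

n = P₁V₁/(RT₁) = 399×12.8/(8.314×315) = 1.95 mol.
Isobaric: P stays 399 kPa; V/T = const ⇒ T₂ = 776 K, V₂ = 31.5 L.
W = PΔV = 399×(31.5−12.8) kPa·L = 7470 J.

7470 J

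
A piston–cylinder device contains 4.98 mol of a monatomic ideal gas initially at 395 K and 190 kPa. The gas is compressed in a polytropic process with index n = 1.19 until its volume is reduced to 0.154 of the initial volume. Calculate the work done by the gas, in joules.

V₁ = nRT₁/P₁ = 4.98×8.314×395/190 = 86.1 L.
Polytropic n=1.19: T₂ = T₁(V₁/V₂)^(n−1) = 395×(6.49)^0.19 = 564 K; P₂ = P₁(V₁/V₂)^n = 1760 kPa.
W = (P₁V₁−P₂V₂)/(n−1) = (190×86.1−1760×13.3)/0.19 = -36700 J.

-36700 J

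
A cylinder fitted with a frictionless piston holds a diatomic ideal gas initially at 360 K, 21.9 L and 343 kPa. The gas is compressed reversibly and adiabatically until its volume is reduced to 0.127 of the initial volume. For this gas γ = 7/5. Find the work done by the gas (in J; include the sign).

-24100 J

n = P₁V₁/(RT₁) = 343×21.9/(8.314×360) = 2.51 mol.
Adiabatic: TV^(γ−1) = const ⇒ T₂ = 360×(7.87)^0.400 = 822 K; PV^γ = const ⇒ P₂ = 6170 kPa.
ΔU = nCvΔT = 2.51×20.8×(822−360) = 24100 J.
Q = 0 for an adiabatic process, so W = −ΔU = -24100 J.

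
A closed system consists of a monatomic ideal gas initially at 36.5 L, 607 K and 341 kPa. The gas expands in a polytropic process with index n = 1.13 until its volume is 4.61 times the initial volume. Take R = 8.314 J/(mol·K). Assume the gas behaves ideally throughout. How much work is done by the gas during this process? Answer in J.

n = P₁V₁/(RT₁) = 341×36.5/(8.314×607) = 2.47 mol.
Polytropic n=1.13: T₂ = T₁(V₁/V₂)^(n−1) = 607×(0.217)^0.13 = 498 K; P₂ = P₁(V₁/V₂)^n = 60.6 kPa.
W = (P₁V₁−P₂V₂)/(n−1) = (341×36.5−60.6×168)/0.13 = 17300 J.

17300 J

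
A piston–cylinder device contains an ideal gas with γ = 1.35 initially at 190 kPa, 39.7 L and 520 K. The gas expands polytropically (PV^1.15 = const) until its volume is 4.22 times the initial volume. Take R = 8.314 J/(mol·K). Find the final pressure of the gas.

36.3 kPa

Polytropic n=1.15: T₂ = T₁(V₁/V₂)^(n−1) = 520×(0.237)^0.15 = 419 K; P₂ = P₁(V₁/V₂)^n = 36.3 kPa.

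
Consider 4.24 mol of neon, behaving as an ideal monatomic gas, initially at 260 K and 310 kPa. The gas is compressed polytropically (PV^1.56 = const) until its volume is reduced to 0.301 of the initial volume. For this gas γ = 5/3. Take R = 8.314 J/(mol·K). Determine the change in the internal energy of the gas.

V₁ = nRT₁/P₁ = 4.24×8.314×260/310 = 29.6 L.
Polytropic n=1.56: T₂ = T₁(V₁/V₂)^(n−1) = 260×(3.32)^0.56 = 509 K; P₂ = P₁(V₁/V₂)^n = 2020 kPa.
For an ideal gas ΔU = nCvΔT with Cv = (3/2)R = 12.5 J/(mol·K).
ΔU = 4.24×12.5×(509−260) = 13200 J.

13200 J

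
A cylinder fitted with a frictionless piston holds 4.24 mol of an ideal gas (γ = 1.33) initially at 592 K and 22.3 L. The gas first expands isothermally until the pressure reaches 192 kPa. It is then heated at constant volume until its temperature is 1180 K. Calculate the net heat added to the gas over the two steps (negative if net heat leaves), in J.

95900 J

P₁ = nRT₁/V₁ = 4.24×8.314×592/22.3 = 936 kPa.
Step 1 — Isothermal: T stays 592 K; PV = const ⇒ V₂ = 109 L, P₂ = 192 kPa.
ΔU = 0 (ideal gas, T constant).
W = nRT ln(V₂/V₁) = 4.24×8.314×592×ln(4.87) = 33100 J.
Q = ΔU + W = 33100 J.
State after step 1: P = 192 kPa, V = 109 L, T = 592 K.
Step 2 — Isochoric: V stays 109 L; P/T = const ⇒ T₂ = 1180 K, P₂ = 383 kPa.
W = 0 (no volume change).
ΔU = nCvΔT = 4.24×25.2×(1180−592) = 62800 J.
Q = ΔU = 62800 J.
Net over both steps: W = 33100 J, Q = 95900 J, ΔU = 62800 J.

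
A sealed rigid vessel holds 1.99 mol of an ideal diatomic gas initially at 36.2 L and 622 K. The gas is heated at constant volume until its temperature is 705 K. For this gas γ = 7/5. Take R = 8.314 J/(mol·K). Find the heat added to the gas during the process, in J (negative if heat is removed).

3430 J

P₁ = nRT₁/V₁ = 1.99×8.314×622/36.2 = 284 kPa.
Isochoric: V stays 36.2 L; P/T = const ⇒ T₂ = 705 K, P₂ = 322 kPa.
W = 0 (no volume change).
ΔU = nCvΔT = 1.99×20.8×(705−622) = 3430 J.
Q = ΔU = 3430 J.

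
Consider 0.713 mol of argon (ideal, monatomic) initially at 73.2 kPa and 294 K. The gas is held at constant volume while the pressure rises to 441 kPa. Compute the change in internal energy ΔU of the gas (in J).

13100 J

V₁ = nRT₁/P₁ = 0.713×8.314×294/73.2 = 23.8 L.
Isochoric: V stays 23.8 L; P/T = const ⇒ T₂ = 1770 K, P₂ = 441 kPa.
For an ideal gas ΔU = nCvΔT with Cv = (3/2)R = 12.5 J/(mol·K).
ΔU = 0.713×12.5×(1770−294) = 13100 J.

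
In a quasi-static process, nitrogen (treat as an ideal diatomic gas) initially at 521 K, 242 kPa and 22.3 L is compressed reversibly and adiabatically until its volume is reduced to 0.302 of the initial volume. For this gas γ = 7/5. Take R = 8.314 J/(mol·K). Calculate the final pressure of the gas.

Adiabatic: TV^(γ−1) = const ⇒ T₂ = 521×(3.31)^0.400 = 841 K; PV^γ = const ⇒ P₂ = 1290 kPa.

1290 kPa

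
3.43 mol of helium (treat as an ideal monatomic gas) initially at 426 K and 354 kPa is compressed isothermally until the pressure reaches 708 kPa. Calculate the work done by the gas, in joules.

-8420 J

V₁ = nRT₁/P₁ = 3.43×8.314×426/354 = 34.3 L.
Isothermal: T stays 426 K; PV = const ⇒ V₂ = 17.2 L, P₂ = 708 kPa.
W = nRT ln(V₂/V₁) = 3.43×8.314×426×ln(0.500) = -8420 J.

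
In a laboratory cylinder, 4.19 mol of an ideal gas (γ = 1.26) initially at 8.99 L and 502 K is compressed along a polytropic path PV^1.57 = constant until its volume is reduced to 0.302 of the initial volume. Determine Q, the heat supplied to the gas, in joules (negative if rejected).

P₁ = nRT₁/V₁ = 4.19×8.314×502/8.99 = 1950 kPa.
Polytropic n=1.57: T₂ = T₁(V₁/V₂)^(n−1) = 502×(3.31)^0.57 = 993 K; P₂ = P₁(V₁/V₂)^n = 12700 kPa.
W = (P₁V₁−P₂V₂)/(n−1) = (1950×8.99−12700×2.71)/0.57 = -30000 J.
ΔU = nCvΔT = 4.19×32.0×(993−502) = 65800 J.
Q = ΔU + W = 35800 J.

35800 J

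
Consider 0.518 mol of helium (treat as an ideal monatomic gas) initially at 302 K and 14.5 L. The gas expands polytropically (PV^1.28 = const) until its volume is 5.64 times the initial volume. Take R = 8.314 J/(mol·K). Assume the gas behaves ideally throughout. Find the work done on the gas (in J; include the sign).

P₁ = nRT₁/V₁ = 0.518×8.314×302/14.5 = 89.7 kPa.
Polytropic n=1.28: T₂ = T₁(V₁/V₂)^(n−1) = 302×(0.177)^0.28 = 186 K; P₂ = P₁(V₁/V₂)^n = 9.80 kPa.
W = (P₁V₁−P₂V₂)/(n−1) = (89.7×14.5−9.80×81.8)/0.28 = 1780 J.
Work done on the gas = −W_by = -1780 J.

-1780 J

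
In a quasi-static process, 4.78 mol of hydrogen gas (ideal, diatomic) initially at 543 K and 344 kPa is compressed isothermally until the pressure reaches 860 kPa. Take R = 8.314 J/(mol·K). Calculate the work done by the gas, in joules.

V₁ = nRT₁/P₁ = 4.78×8.314×543/344 = 62.7 L.
Isothermal: T stays 543 K; PV = const ⇒ V₂ = 25.1 L, P₂ = 860 kPa.
W = nRT ln(V₂/V₁) = 4.78×8.314×543×ln(0.400) = -19800 J.

-19800 J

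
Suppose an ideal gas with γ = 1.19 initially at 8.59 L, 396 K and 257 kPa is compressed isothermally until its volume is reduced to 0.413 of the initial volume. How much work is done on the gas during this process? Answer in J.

1950 J

n = P₁V₁/(RT₁) = 257×8.59/(8.314×396) = 0.671 mol.
Isothermal: T stays 396 K; PV = const ⇒ V₂ = 3.55 L, P₂ = 622 kPa.
W = nRT ln(V₂/V₁) = 0.671×8.314×396×ln(0.413) = -1950 J.
Work done on the gas = −W_by = 1950 J.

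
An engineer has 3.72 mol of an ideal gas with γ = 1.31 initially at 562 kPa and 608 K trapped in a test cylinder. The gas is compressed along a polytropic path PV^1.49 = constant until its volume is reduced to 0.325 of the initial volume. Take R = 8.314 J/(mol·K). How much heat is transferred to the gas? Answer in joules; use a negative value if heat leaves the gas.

16400 J

V₁ = nRT₁/P₁ = 3.72×8.314×608/562 = 33.5 L.
Polytropic n=1.49: T₂ = T₁(V₁/V₂)^(n−1) = 608×(3.08)^0.49 = 1050 K; P₂ = P₁(V₁/V₂)^n = 3000 kPa.
W = (P₁V₁−P₂V₂)/(n−1) = (562×33.5−3000×10.9)/0.49 = -28200 J.
ΔU = nCvΔT = 3.72×26.8×(1050−608) = 44600 J.
Q = ΔU + W = 16400 J.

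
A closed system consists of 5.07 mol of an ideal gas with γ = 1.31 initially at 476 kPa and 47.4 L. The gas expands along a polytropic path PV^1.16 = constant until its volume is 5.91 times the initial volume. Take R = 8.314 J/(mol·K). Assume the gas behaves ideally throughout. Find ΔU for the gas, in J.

-18000 J

T₁ = P₁V₁/(nR) = 476×47.4/(5.07×8.314) = 535 K.
Polytropic n=1.16: T₂ = T₁(V₁/V₂)^(n−1) = 535×(0.169)^0.16 = 403 K; P₂ = P₁(V₁/V₂)^n = 60.6 kPa.
For an ideal gas ΔU = nCvΔT with Cv = R/(γ−1) = 26.8 J/(mol·K).
ΔU = 5.07×26.8×(403−535) = -18000 J.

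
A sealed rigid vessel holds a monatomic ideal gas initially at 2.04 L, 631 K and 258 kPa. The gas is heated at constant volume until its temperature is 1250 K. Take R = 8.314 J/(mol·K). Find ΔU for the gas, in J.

n = P₁V₁/(RT₁) = 258×2.04/(8.314×631) = 0.100 mol.
Isochoric: V stays 2.04 L; P/T = const ⇒ T₂ = 1250 K, P₂ = 511 kPa.
For an ideal gas ΔU = nCvΔT with Cv = (3/2)R = 12.5 J/(mol·K).
ΔU = 0.100×12.5×(1250−631) = 774 J.

774 J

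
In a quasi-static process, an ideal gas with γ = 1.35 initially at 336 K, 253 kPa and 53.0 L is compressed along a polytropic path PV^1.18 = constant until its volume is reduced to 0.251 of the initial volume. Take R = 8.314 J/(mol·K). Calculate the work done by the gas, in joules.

n = P₁V₁/(RT₁) = 253×53.0/(8.314×336) = 4.80 mol.
Polytropic n=1.18: T₂ = T₁(V₁/V₂)^(n−1) = 336×(3.98)^0.18 = 431 K; P₂ = P₁(V₁/V₂)^n = 1290 kPa.
W = (P₁V₁−P₂V₂)/(n−1) = (253×53.0−1290×13.3)/0.18 = -21000 J.

-21000 J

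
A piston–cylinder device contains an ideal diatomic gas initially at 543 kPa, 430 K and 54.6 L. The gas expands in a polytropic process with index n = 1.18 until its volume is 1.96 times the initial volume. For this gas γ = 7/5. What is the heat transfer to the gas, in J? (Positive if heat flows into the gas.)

n = P₁V₁/(RT₁) = 543×54.6/(8.314×430) = 8.29 mol.
Polytropic n=1.18: T₂ = T₁(V₁/V₂)^(n−1) = 430×(0.510)^0.18 = 381 K; P₂ = P₁(V₁/V₂)^n = 245 kPa.
W = (P₁V₁−P₂V₂)/(n−1) = (543×54.6−245×107)/0.18 = 18800 J.
ΔU = nCvΔT = 8.29×20.8×(381−430) = -8460 J.
Q = ΔU + W = 10300 J.

10300 J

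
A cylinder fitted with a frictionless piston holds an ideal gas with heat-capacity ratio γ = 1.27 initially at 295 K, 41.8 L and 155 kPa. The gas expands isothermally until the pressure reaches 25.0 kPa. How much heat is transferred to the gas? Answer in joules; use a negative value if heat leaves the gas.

n = P₁V₁/(RT₁) = 155×41.8/(8.314×295) = 2.64 mol.
Isothermal: T stays 295 K; PV = const ⇒ V₂ = 259 L, P₂ = 25.0 kPa.
ΔU = 0 (ideal gas, T constant).
W = nRT ln(V₂/V₁) = 2.64×8.314×295×ln(6.20) = 11800 J.
Q = ΔU + W = 11800 J.

11800 J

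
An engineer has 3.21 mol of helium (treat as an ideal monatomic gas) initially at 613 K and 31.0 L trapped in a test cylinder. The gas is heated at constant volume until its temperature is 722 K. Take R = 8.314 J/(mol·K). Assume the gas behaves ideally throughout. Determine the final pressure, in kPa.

622 kPa

P₁ = nRT₁/V₁ = 3.21×8.314×613/31.0 = 528 kPa.
Isochoric: V stays 31.0 L; P/T = const ⇒ T₂ = 722 K, P₂ = 622 kPa.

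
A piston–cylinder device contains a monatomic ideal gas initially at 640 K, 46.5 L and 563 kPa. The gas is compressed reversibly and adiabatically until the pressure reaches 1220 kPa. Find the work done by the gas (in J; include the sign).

-14200 J

n = P₁V₁/(RT₁) = 563×46.5/(8.314×640) = 4.92 mol.
Adiabatic: T₂/T₁ = (P₂/P₁)^((γ−1)/γ) ⇒ T₂ = 640×(2.17)^0.400 = 872 K; V₂ = 29.2 L.
ΔU = nCvΔT = 4.92×12.5×(872−640) = 14200 J.
Q = 0 for an adiabatic process, so W = −ΔU = -14200 J.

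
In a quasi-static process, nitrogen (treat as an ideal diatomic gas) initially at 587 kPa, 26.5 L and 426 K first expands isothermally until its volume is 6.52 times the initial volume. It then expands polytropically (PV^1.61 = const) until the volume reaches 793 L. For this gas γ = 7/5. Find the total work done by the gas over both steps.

44600 J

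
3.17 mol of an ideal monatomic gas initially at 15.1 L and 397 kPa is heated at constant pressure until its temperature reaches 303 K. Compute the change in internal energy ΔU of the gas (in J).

2990 J

T₁ = P₁V₁/(nR) = 397×15.1/(3.17×8.314) = 227 K.
Isobaric: P stays 397 kPa; V/T = const ⇒ T₂ = 303 K, V₂ = 20.1 L.
For an ideal gas ΔU = nCvΔT with Cv = (3/2)R = 12.5 J/(mol·K).
ΔU = 3.17×12.5×(303−227) = 2990 J.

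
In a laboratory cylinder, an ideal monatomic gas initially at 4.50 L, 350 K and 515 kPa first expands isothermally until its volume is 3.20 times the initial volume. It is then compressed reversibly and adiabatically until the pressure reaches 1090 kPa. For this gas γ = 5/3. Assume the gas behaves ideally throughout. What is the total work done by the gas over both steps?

n = P₁V₁/(RT₁) = 515×4.50/(8.314×350) = 0.796 mol.
Step 1 — Isothermal: T stays 350 K; PV = const ⇒ V₂ = 14.4 L, P₂ = 161 kPa.
ΔU = 0 (ideal gas, T constant).
W = nRT ln(V₂/V₁) = 0.796×8.314×350×ln(3.20) = 2700 J.
Q = ΔU + W = 2700 J.
State after step 1: P = 161 kPa, V = 14.4 L, T = 350 K.
Step 2 — Adiabatic: T₂/T₁ = (P₂/P₁)^((γ−1)/γ) ⇒ T₂ = 350×(6.77)^0.400 = 752 K; V₂ = 4.57 L.
ΔU = nCvΔT = 0.796×12.5×(752−350) = 4000 J.
Q = 0 for an adiabatic process, so W = −ΔU = -4000 J.
Net over both steps: W = -1300 J, Q = 2700 J, ΔU = 4000 J.

-1300 J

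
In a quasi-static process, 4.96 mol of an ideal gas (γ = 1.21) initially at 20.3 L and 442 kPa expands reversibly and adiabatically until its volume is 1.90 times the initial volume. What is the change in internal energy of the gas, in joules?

T₁ = P₁V₁/(nR) = 442×20.3/(4.96×8.314) = 218 K.
Adiabatic: TV^(γ−1) = const ⇒ T₂ = 218×(0.526)^0.210 = 190 K; PV^γ = const ⇒ P₂ = 203 kPa.
For an ideal gas ΔU = nCvΔT with Cv = R/(γ−1) = 39.6 J/(mol·K).
ΔU = 4.96×39.6×(190−218) = -5390 J.

-5390 J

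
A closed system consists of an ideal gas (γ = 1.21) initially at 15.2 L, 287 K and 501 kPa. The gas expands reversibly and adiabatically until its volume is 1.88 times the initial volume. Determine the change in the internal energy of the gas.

-4500 J

n = P₁V₁/(RT₁) = 501×15.2/(8.314×287) = 3.19 mol.
Adiabatic: TV^(γ−1) = const ⇒ T₂ = 287×(0.532)^0.210 = 251 K; PV^γ = const ⇒ P₂ = 233 kPa.
For an ideal gas ΔU = nCvΔT with Cv = R/(γ−1) = 39.6 J/(mol·K).
ΔU = 3.19×39.6×(251−287) = -4500 J.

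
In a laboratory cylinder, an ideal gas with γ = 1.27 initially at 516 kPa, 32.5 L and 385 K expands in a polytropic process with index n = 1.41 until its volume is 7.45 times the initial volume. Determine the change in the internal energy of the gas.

n = P₁V₁/(RT₁) = 516×32.5/(8.314×385) = 5.24 mol.
Polytropic n=1.41: T₂ = T₁(V₁/V₂)^(n−1) = 385×(0.134)^0.41 = 169 K; P₂ = P₁(V₁/V₂)^n = 30.4 kPa.
For an ideal gas ΔU = nCvΔT with Cv = R/(γ−1) = 30.8 J/(mol·K).
ΔU = 5.24×30.8×(169−385) = -34800 J.

-34800 J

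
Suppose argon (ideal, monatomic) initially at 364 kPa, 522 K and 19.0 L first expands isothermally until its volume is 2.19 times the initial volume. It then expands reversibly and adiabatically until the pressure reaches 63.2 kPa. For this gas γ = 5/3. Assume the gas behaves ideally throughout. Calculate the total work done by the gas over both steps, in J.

8750 J

n = P₁V₁/(RT₁) = 364×19.0/(8.314×522) = 1.59 mol.
Step 1 — Isothermal: T stays 522 K; PV = const ⇒ V₂ = 41.6 L, P₂ = 166 kPa.
ΔU = 0 (ideal gas, T constant).
W = nRT ln(V₂/V₁) = 1.59×8.314×522×ln(2.19) = 5420 J.
Q = ΔU + W = 5420 J.
State after step 1: P = 166 kPa, V = 41.6 L, T = 522 K.
Step 2 — Adiabatic: T₂/T₁ = (P₂/P₁)^((γ−1)/γ) ⇒ T₂ = 522×(0.380)^0.400 = 355 K; V₂ = 74.3 L.
ΔU = nCvΔT = 1.59×12.5×(355−522) = -3330 J.
Q = 0 for an adiabatic process, so W = −ΔU = 3330 J.
Net over both steps: W = 8750 J, Q = 5420 J, ΔU = -3330 J.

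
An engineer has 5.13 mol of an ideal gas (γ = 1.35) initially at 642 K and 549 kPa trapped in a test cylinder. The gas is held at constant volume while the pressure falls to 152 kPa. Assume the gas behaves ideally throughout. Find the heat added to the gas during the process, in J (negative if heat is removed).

-56600 J

V₁ = nRT₁/P₁ = 5.13×8.314×642/549 = 49.9 L.
Isochoric: V stays 49.9 L; P/T = const ⇒ T₂ = 178 K, P₂ = 152 kPa.
W = 0 (no volume change).
ΔU = nCvΔT = 5.13×23.8×(178−642) = -56600 J.
Q = ΔU = -56600 J.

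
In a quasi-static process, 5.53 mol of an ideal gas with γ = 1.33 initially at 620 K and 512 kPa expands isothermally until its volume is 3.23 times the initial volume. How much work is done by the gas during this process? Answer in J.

V₁ = nRT₁/P₁ = 5.53×8.314×620/512 = 55.7 L.
Isothermal: T stays 620 K; PV = const ⇒ V₂ = 180 L, P₂ = 159 kPa.
W = nRT ln(V₂/V₁) = 5.53×8.314×620×ln(3.23) = 33400 J.

33400 J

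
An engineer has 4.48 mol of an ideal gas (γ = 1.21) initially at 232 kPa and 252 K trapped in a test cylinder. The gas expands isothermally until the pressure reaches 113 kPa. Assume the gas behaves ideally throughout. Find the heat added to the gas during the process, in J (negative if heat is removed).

6750 J

V₁ = nRT₁/P₁ = 4.48×8.314×252/232 = 40.5 L.
Isothermal: T stays 252 K; PV = const ⇒ V₂ = 83.1 L, P₂ = 113 kPa.
ΔU = 0 (ideal gas, T constant).
W = nRT ln(V₂/V₁) = 4.48×8.314×252×ln(2.05) = 6750 J.
Q = ΔU + W = 6750 J.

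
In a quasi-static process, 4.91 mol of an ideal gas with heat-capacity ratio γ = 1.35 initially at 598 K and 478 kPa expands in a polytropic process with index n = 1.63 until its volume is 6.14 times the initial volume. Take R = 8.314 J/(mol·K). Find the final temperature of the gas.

191 K

V₁ = nRT₁/P₁ = 4.91×8.314×598/478 = 51.1 L.
Polytropic n=1.63: T₂ = T₁(V₁/V₂)^(n−1) = 598×(0.163)^0.63 = 191 K; P₂ = P₁(V₁/V₂)^n = 24.8 kPa.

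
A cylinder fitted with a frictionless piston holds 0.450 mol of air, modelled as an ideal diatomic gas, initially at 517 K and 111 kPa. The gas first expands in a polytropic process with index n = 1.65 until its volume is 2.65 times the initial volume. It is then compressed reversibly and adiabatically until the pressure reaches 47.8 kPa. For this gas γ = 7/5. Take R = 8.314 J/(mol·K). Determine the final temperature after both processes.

V₁ = nRT₁/P₁ = 0.450×8.314×517/111 = 17.4 L.
Step 1 — Polytropic n=1.65: T₂ = T₁(V₁/V₂)^(n−1) = 517×(0.377)^0.65 = 274 K; P₂ = P₁(V₁/V₂)^n = 22.2 kPa.
W = (P₁V₁−P₂V₂)/(n−1) = (111×17.4−22.2×46.2)/0.65 = 1400 J.
ΔU = nCvΔT = 0.450×20.8×(274−517) = -2270 J.
Q = ΔU + W = -873 J.
State after step 1: P = 22.2 kPa, V = 46.2 L, T = 274 K.
Step 2 — Adiabatic: T₂/T₁ = (P₂/P₁)^((γ−1)/γ) ⇒ T₂ = 274×(2.15)^0.286 = 341 K; V₂ = 26.7 L.
ΔU = nCvΔT = 0.450×20.8×(341−274) = 627 J.
Q = 0 for an adiabatic process, so W = −ΔU = -627 J.
Net over both steps: W = 769 J, Q = -873 J, ΔU = -1640 J.

341 K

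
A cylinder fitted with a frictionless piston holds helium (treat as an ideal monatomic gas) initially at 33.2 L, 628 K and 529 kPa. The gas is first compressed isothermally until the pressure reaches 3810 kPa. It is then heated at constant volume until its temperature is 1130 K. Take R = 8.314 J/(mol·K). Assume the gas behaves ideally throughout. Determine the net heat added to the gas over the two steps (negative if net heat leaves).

n = P₁V₁/(RT₁) = 529×33.2/(8.314×628) = 3.36 mol.
Step 1 — Isothermal: T stays 628 K; PV = const ⇒ V₂ = 4.61 L, P₂ = 3810 kPa.
ΔU = 0 (ideal gas, T constant).
W = nRT ln(V₂/V₁) = 3.36×8.314×628×ln(0.139) = -34700 J.
Q = ΔU + W = -34700 J.
State after step 1: P = 3810 kPa, V = 4.61 L, T = 628 K.
Step 2 — Isochoric: V stays 4.61 L; P/T = const ⇒ T₂ = 1130 K, P₂ = 6860 kPa.
W = 0 (no volume change).
ΔU = nCvΔT = 3.36×12.5×(1130−628) = 21100 J.
Q = ΔU = 21100 J.
Net over both steps: W = -34700 J, Q = -13600 J, ΔU = 21100 J.

-13600 J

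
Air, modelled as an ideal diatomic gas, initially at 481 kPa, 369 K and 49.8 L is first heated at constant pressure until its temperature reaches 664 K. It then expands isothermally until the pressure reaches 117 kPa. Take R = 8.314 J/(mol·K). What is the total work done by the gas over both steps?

80100 J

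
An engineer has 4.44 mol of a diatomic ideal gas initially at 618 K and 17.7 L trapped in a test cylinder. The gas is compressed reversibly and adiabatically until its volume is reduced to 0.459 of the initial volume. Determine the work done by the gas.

P₁ = nRT₁/V₁ = 4.44×8.314×618/17.7 = 1290 kPa.
Adiabatic: TV^(γ−1) = const ⇒ T₂ = 618×(2.18)^0.400 = 844 K; PV^γ = const ⇒ P₂ = 3830 kPa.
ΔU = nCvΔT = 4.44×20.8×(844−618) = 20800 J.
Q = 0 for an adiabatic process, so W = −ΔU = -20800 J.

-20800 J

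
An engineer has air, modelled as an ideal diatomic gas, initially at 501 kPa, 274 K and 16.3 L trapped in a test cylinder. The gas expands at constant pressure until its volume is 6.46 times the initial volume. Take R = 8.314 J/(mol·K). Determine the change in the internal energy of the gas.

111000 J

n = P₁V₁/(RT₁) = 501×16.3/(8.314×274) = 3.58 mol.
Isobaric: P stays 501 kPa; V/T = const ⇒ T₂ = 1770 K, V₂ = 105 L.
For an ideal gas ΔU = nCvΔT with Cv = (5/2)R = 20.8 J/(mol·K).
ΔU = 3.58×20.8×(1770−274) = 111000 J.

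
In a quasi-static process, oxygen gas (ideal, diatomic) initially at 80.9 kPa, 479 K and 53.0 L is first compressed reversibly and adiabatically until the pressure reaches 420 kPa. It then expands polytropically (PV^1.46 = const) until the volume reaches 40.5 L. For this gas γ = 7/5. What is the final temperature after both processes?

n = P₁V₁/(RT₁) = 80.9×53.0/(8.314×479) = 1.08 mol.
Step 1 — Adiabatic: T₂/T₁ = (P₂/P₁)^((γ−1)/γ) ⇒ T₂ = 479×(5.19)^0.286 = 767 K; V₂ = 16.3 L.
ΔU = nCvΔT = 1.08×20.8×(767−479) = 6440 J.
Q = 0 for an adiabatic process, so W = −ΔU = -6440 J.
State after step 1: P = 420 kPa, V = 16.3 L, T = 767 K.
Step 2 — Polytropic n=1.46: T₂ = T₁(V₁/V₂)^(n−1) = 767×(0.404)^0.46 = 505 K; P₂ = P₁(V₁/V₂)^n = 112 kPa.
W = (P₁V₁−P₂V₂)/(n−1) = (420×16.3−112×40.5)/0.46 = 5090 J.
ΔU = nCvΔT = 1.08×20.8×(505−767) = -5860 J.
Q = ΔU + W = -764 J.
Net over both steps: W = -1350 J, Q = -764 J, ΔU = 585 J.

505 K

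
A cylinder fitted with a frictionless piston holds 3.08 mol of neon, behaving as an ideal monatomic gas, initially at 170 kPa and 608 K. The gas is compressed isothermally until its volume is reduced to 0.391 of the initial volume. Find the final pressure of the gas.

V₁ = nRT₁/P₁ = 3.08×8.314×608/170 = 91.6 L.
Isothermal: T stays 608 K; PV = const ⇒ V₂ = 35.8 L, P₂ = 435 kPa.

435 kPa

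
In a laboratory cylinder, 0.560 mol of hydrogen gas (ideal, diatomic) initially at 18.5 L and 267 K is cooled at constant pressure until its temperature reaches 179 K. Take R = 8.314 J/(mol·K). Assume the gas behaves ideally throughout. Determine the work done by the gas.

-410 J

P₁ = nRT₁/V₁ = 0.560×8.314×267/18.5 = 67.2 kPa.
Isobaric: P stays 67.2 kPa; V/T = const ⇒ T₂ = 179 K, V₂ = 12.4 L.
W = PΔV = 67.2×(12.4−18.5) kPa·L = -410 J.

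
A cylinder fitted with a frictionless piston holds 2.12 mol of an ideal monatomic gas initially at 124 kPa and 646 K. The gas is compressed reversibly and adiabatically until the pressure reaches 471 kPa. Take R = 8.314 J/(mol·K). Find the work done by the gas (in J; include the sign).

-12000 J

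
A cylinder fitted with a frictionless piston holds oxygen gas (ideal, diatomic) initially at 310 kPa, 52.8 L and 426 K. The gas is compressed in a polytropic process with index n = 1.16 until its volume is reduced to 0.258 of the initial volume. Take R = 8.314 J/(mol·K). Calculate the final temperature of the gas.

529 K

Polytropic n=1.16: T₂ = T₁(V₁/V₂)^(n−1) = 426×(3.88)^0.16 = 529 K; P₂ = P₁(V₁/V₂)^n = 1490 kPa.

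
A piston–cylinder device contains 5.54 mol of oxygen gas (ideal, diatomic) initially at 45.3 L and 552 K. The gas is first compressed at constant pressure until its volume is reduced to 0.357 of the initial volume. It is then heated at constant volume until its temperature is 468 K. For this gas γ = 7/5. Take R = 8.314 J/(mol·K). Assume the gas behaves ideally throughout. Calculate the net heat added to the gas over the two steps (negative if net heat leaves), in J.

P₁ = nRT₁/V₁ = 5.54×8.314×552/45.3 = 561 kPa.
Step 1 — Isobaric: P stays 561 kPa; V/T = const ⇒ T₂ = 197 K, V₂ = 16.2 L.
W = PΔV = 561×(16.2−45.3) kPa·L = -16300 J.
ΔU = nCvΔT = 5.54×20.8×(197−552) = -40900 J.
Q = ΔU + W = nCpΔT = -57200 J.
State after step 1: P = 561 kPa, V = 16.2 L, T = 197 K.
Step 2 — Isochoric: V stays 16.2 L; P/T = const ⇒ T₂ = 468 K, P₂ = 1330 kPa.
W = 0 (no volume change).
ΔU = nCvΔT = 5.54×20.8×(468−197) = 31200 J.
Q = ΔU = 31200 J.
Net over both steps: W = -16300 J, Q = -26000 J, ΔU = -9670 J.

-26000 J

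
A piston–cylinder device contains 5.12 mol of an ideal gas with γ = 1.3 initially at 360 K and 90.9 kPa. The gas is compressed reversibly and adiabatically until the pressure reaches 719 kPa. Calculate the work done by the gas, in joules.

-31200 J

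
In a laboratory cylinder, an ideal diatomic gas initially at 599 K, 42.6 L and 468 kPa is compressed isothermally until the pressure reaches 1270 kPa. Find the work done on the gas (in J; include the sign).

19900 J

n = P₁V₁/(RT₁) = 468×42.6/(8.314×599) = 4.00 mol.
Isothermal: T stays 599 K; PV = const ⇒ V₂ = 15.7 L, P₂ = 1270 kPa.
W = nRT ln(V₂/V₁) = 4.00×8.314×599×ln(0.369) = -19900 J.
Work done on the gas = −W_by = 19900 J.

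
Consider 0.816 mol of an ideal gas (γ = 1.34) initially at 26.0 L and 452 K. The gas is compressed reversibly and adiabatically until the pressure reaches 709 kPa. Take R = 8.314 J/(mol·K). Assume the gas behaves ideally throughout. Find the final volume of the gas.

6.82 L

P₁ = nRT₁/V₁ = 0.816×8.314×452/26.0 = 118 kPa.
Adiabatic: T₂/T₁ = (P₂/P₁)^((γ−1)/γ) ⇒ T₂ = 452×(6.01)^0.254 = 713 K; V₂ = 6.82 L.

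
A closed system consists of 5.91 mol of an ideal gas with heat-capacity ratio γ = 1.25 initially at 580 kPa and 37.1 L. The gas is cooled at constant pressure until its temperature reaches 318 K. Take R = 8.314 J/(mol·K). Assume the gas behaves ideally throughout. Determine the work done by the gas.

-5890 J

T₁ = P₁V₁/(nR) = 580×37.1/(5.91×8.314) = 438 K.
Isobaric: P stays 580 kPa; V/T = const ⇒ T₂ = 318 K, V₂ = 26.9 L.
W = PΔV = 580×(26.9−37.1) kPa·L = -5890 J.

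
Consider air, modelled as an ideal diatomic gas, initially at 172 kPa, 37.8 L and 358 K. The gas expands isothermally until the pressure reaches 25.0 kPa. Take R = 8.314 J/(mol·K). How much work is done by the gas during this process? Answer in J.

12500 J

n = P₁V₁/(RT₁) = 172×37.8/(8.314×358) = 2.18 mol.
Isothermal: T stays 358 K; PV = const ⇒ V₂ = 260 L, P₂ = 25.0 kPa.
W = nRT ln(V₂/V₁) = 2.18×8.314×358×ln(6.88) = 12500 J.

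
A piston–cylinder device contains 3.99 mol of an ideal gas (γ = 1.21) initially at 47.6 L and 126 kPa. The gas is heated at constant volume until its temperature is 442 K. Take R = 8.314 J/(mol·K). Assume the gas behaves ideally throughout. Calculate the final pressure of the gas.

308 kPa

T₁ = P₁V₁/(nR) = 126×47.6/(3.99×8.314) = 181 K.
Isochoric: V stays 47.6 L; P/T = const ⇒ T₂ = 442 K, P₂ = 308 kPa.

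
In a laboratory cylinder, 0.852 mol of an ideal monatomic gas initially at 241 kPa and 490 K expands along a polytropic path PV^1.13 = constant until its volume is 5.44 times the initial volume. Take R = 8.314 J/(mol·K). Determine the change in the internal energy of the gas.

-1030 J

V₁ = nRT₁/P₁ = 0.852×8.314×490/241 = 14.4 L.
Polytropic n=1.13: T₂ = T₁(V₁/V₂)^(n−1) = 490×(0.184)^0.13 = 393 K; P₂ = P₁(V₁/V₂)^n = 35.5 kPa.
For an ideal gas ΔU = nCvΔT with Cv = (3/2)R = 12.5 J/(mol·K).
ΔU = 0.852×12.5×(393−490) = -1030 J.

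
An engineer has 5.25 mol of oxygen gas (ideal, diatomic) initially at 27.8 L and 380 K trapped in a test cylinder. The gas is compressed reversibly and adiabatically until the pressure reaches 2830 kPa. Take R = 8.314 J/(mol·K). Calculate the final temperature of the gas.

P₁ = nRT₁/V₁ = 5.25×8.314×380/27.8 = 597 kPa.
Adiabatic: T₂/T₁ = (P₂/P₁)^((γ−1)/γ) ⇒ T₂ = 380×(4.74)^0.286 = 593 K; V₂ = 9.14 L.

593 K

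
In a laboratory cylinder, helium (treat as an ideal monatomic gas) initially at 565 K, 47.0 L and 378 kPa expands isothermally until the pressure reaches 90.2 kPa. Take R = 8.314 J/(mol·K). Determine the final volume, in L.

Isothermal: T stays 565 K; PV = const ⇒ V₂ = 197 L, P₂ = 90.2 kPa.

197 L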